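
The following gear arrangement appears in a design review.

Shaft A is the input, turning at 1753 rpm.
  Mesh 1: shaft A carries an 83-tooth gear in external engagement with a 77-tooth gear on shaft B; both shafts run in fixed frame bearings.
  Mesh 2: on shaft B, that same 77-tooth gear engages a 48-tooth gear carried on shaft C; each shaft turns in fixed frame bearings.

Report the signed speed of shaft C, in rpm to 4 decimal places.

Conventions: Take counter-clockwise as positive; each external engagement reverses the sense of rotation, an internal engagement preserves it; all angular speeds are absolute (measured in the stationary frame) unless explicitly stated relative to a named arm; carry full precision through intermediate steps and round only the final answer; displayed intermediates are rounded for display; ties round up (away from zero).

+3031.2292 rpm

class = fixed-axis compound train [2 meshes; 2 ratios multiply, 2 sense flips]
mesh 1 [83T→77T]: ω = 1753.0000×83/77 = 1889.5974 rpm, sense flips to −
mesh 2 [77T→48T]: ω = 1889.5974×77/48 = 3031.2292 rpm, sense flips to +
signed output speed = +3031.2292 rpm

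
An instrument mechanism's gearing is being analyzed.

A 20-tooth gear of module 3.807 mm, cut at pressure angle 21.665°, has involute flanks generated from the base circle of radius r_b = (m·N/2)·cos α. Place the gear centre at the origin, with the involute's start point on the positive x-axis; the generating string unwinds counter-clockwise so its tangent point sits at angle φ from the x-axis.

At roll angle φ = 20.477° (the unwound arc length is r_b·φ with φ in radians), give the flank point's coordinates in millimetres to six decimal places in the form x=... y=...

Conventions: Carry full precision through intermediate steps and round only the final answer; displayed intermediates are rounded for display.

x=37.568585 y=0.531519

class = single-mesh tooth geometry [base-circle involute, m = 3.807, 20T]
pitch radius r_p = m·N/2 = 3.807·20/2 = 38.070000
base radius r_b = r_p·cos α = 38.070000·cos 21.665° = 35.380669
roll angle φ = 20.477° = 0.35739107 rad
x = r_b·(cos φ + φ·sin φ) = 37.568585
y = r_b·(sin φ − φ·cos φ) = 0.531519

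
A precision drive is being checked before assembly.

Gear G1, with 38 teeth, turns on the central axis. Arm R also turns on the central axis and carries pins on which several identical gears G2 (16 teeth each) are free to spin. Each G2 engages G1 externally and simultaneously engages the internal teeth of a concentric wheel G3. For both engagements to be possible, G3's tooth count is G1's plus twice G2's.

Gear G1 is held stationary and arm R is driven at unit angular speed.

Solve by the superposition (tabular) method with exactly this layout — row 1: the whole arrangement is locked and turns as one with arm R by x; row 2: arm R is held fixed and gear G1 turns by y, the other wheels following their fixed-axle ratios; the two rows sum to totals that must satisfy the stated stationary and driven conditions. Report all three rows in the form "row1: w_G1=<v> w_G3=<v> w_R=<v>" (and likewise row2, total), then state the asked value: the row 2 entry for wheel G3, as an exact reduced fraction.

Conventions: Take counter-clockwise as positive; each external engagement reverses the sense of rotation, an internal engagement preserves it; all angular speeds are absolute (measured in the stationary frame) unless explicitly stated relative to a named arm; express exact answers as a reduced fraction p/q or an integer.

class = planetary set [G3 = 38+2·16 = 70; Willis about the carrier]
row 1: whole set turns with the arm by x
row 2: sun turns y, ring = −(38/70)·y, arm 0
boundary: total ω_sun = x + y = 0 and total ω_arm = x = 1  ⇒  y = -1, x = 1
row 2 ring = −(38/70)·(-1) = 19/35
totals (row 1 + row 2): sun 1 + (-1) = 0, ring 1 + 19/35 = 54/35, arm 1 + 0 = 1
asked cell (row2, ring) = 19/35

row1: w_G1=1 w_G3=1 w_R=1
row2: w_G1=-1 w_G3=19/35 w_R=0
total: w_G1=0 w_G3=54/35 w_R=1
asked value: 19/35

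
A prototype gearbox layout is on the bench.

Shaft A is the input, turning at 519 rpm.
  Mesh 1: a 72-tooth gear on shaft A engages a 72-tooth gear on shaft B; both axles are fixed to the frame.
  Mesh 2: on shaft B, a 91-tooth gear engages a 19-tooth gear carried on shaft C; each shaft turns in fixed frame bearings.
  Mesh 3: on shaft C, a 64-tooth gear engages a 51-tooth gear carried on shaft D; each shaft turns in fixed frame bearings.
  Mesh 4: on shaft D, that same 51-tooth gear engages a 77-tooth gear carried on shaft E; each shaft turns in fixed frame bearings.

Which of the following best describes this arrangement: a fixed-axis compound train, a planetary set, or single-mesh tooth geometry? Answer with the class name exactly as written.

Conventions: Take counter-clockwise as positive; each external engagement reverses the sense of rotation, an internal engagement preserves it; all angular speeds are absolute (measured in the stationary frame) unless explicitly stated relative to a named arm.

fixed-axis compound train

4-mesh fixed-axis compound train (all bearings frame-fixed)
classification: fixed-axis compound train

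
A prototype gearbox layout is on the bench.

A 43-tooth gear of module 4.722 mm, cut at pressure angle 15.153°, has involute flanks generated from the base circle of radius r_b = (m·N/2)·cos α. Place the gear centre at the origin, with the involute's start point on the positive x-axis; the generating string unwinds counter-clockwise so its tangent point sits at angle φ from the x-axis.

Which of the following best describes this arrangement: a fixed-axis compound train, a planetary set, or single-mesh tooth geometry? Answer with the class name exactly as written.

single-mesh tooth geometry

class = single-mesh tooth geometry [base-circle involute, m = 4.722, 43T]
classification: single-mesh tooth geometry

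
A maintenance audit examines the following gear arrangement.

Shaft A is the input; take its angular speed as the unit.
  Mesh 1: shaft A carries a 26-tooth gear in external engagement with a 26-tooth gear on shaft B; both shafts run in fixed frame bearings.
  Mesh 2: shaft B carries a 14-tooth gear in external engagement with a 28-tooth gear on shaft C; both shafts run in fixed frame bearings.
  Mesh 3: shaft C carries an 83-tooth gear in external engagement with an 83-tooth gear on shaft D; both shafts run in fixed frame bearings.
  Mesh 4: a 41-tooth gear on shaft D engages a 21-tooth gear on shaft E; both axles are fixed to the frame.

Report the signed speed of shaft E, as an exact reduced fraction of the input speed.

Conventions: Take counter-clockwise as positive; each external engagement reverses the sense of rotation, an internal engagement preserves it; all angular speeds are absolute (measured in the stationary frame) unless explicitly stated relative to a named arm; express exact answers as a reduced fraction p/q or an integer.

41/42

4-mesh fixed-axis compound train (all bearings frame-fixed)
mesh 1 [26T→26T]: |ω|/ω_in = 1×26/26 = 1, sense flips to −
mesh 2 [14T→28T]: |ω|/ω_in = 1×14/28 = 1/2, sense flips to +
mesh 3 [83T→83T]: |ω|/ω_in = (1/2)×83/83 = 1/2, sense flips to −
mesh 4 [41T→21T]: |ω|/ω_in = (1/2)×41/21 = 41/42, sense flips to +
signed output speed (× input speed) = 41/42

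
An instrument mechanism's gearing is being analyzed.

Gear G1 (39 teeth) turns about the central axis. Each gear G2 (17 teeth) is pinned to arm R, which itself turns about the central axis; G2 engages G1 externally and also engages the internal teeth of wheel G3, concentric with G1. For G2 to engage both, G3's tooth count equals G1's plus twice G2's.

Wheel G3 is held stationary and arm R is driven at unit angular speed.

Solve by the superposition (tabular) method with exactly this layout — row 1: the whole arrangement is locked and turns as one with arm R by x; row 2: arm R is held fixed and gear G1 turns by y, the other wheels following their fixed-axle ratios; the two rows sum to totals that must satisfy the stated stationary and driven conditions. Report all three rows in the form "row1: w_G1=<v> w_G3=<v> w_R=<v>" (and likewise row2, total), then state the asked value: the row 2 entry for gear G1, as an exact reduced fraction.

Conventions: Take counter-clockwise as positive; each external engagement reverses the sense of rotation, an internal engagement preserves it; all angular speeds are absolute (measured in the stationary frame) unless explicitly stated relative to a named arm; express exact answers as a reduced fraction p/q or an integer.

row1: w_G1=1 w_G3=1 w_R=1
row2: w_G1=73/39 w_G3=-1 w_R=0
total: w_G1=112/39 w_G3=0 w_R=1
asked value: 73/39

planetary set (39T centre, 17T on arm, 73T internal) — Willis relation
row 1: whole set turns with the arm by x
row 2 — arm fixed, fixed-axis ratios: sun y, ring −(39/73)·y, arm 0
boundary: total ω_ring = x − (39/73)·y = 0 and total ω_arm = x = 1  ⇒  y = 73/39, x = 1
row 2 ring = −(39/73)·73/39 = -1
totals (row 1 + row 2): sun 1 + 73/39 = 112/39, ring 1 + (-1) = 0, arm 1 + 0 = 1
asked cell (row2, sun) = 73/39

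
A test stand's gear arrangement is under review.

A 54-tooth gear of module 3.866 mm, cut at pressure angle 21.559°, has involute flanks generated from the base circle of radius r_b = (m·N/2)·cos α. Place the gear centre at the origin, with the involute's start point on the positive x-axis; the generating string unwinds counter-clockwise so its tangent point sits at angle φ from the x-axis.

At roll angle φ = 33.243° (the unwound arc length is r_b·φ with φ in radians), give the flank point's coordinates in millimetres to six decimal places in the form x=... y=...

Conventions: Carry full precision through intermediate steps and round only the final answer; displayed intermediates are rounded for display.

recognized (one wheel, involute flank): single-mesh tooth geometry, m = 3.866, N = 54
pitch radius r_p = m·N/2 = 3.866·54/2 = 104.382000
base radius r_b = r_p·cos α = 104.382000·cos 21.559° = 97.079401
roll angle φ = 33.243° = 0.58019980 rad
x = r_b·(cos φ + φ·sin φ) = 112.069769
y = r_b·(sin φ − φ·cos φ) = 6.110093

x=112.069769 y=6.110093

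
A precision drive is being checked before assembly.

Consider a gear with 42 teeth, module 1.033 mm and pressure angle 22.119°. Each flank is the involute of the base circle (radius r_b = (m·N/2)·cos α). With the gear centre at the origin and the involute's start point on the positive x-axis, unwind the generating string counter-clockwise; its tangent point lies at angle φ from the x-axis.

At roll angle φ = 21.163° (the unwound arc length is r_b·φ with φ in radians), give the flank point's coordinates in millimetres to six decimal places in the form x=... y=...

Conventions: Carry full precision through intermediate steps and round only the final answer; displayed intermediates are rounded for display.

single-mesh involute tooth geometry (42T wheel at module 1.033)
pitch radius r_p = m·N/2 = 1.033·42/2 = 21.693000
base radius r_b = r_p·cos α = 21.693000·cos 22.119° = 20.096478
roll angle φ = 21.163° = 0.36936403 rad
x = r_b·(cos φ + φ·sin φ) = 21.420953
y = r_b·(sin φ − φ·cos φ) = 0.332986

x=21.420953 y=0.332986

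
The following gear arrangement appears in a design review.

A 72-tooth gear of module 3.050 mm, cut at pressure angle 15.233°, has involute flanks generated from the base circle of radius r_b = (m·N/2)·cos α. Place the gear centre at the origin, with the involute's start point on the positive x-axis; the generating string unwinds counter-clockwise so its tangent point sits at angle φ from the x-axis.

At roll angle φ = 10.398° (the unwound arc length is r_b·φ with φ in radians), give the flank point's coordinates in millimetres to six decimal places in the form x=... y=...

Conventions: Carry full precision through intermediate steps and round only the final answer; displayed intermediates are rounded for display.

x=107.672465 y=0.210377

single-mesh involute tooth geometry (72T wheel at module 3.050)
pitch radius r_p = m·N/2 = 3.050·72/2 = 109.800000
base radius r_b = r_p·cos α = 109.800000·cos 15.233° = 105.942213
roll angle φ = 10.398° = 0.18147934 rad
x = r_b·(cos φ + φ·sin φ) = 107.672465
y = r_b·(sin φ − φ·cos φ) = 0.210377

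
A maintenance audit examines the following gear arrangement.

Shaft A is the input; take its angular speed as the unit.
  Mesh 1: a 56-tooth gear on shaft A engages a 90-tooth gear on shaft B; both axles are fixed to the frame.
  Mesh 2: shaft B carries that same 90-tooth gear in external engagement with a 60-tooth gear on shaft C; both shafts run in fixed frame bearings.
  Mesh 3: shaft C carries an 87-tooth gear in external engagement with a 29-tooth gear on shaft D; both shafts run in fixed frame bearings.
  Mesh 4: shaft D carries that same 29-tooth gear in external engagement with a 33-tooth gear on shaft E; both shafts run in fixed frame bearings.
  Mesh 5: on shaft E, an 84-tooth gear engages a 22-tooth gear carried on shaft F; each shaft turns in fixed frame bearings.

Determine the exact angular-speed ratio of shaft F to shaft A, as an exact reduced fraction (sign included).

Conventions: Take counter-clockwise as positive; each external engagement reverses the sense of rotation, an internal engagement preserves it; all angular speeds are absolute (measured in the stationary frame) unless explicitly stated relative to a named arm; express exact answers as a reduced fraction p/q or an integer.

class = fixed-axis compound train [5 meshes; 5 ratios multiply, 5 sense flips]
mesh 1 [56T→90T]: running ratio 28/45, sense −
mesh 2 [90T→60T]: running ratio 14/15, sense +
mesh 3 [87T→29T]: running ratio 14/5, sense −
mesh 4 [29T→33T]: running ratio 406/165, sense +
mesh 5 [84T→22T]: running ratio 5684/605, sense −
ω_out/ω_in = -5684/605

-5684/605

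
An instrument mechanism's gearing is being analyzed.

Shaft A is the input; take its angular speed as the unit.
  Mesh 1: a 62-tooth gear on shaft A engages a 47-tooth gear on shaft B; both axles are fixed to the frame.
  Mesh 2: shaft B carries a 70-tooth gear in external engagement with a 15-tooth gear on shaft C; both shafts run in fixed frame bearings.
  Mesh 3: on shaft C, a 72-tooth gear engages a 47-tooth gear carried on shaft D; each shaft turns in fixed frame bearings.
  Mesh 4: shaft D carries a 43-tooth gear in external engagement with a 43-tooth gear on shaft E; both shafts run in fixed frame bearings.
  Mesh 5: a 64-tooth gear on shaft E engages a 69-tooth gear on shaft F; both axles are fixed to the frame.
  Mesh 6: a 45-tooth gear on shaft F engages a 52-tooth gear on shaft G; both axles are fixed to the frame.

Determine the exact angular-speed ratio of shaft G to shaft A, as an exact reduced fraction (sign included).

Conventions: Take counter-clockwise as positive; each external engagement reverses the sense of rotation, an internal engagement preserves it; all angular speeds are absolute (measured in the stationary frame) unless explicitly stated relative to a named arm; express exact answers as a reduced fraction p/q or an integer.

class = fixed-axis compound train [6 meshes; 6 ratios multiply, 6 sense flips]
mesh 1 [62T→47T]: running ratio 62/47, sense −
mesh 2 [70T→15T]: running ratio 868/141, sense +
mesh 3 [72T→47T]: running ratio 20832/2209, sense −
mesh 4 [43T→43T]: running ratio 20832/2209, sense +
mesh 5 [64T→69T]: running ratio 444416/50807, sense −
mesh 6 [45T→52T]: running ratio 4999680/660491, sense +
ω_out/ω_in = 4999680/660491

4999680/660491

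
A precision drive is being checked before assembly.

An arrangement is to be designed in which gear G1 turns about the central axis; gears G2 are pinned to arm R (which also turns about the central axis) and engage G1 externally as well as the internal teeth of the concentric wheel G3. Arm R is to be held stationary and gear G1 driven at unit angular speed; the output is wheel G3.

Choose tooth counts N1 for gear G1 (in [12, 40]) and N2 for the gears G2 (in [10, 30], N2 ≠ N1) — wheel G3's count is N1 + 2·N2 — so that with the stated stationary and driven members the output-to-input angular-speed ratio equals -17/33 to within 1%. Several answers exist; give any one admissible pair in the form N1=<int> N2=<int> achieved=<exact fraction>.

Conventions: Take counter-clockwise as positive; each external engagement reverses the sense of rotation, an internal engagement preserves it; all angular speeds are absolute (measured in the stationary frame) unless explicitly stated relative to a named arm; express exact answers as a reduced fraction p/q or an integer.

class = planetary set [ratio -17/33 wanted; Willis about the carrier]
Willis with ω_arm = 0: ω_ring/ω_sun = −N1/N3; set equal to -17/33  ⇒  N3/N1 = −1/(-17/33) = 33/17
N3 = N1 + 2·N2  ⇒  N2/N1 = (N3/N1 − 1)/2 = (33/17 − 1)/2 = 8/17
smallest multiple with N1 ≥ 12 and N2 ≥ 10: k = 2  ⇒  N1 = 2·17 = 34, N2 = 2·8 = 16 (N1 ≤ 40, N2 ≤ 30, N2 ≠ N1 ✓), N3 = 34 + 2·16 = 66
check: −N1/N3 with N1 = 34, N3 = 66 gives -17/33; |achieved − target| = 0 ≤ 17/3300 ✓

N1=34 N2=16 achieved=-17/33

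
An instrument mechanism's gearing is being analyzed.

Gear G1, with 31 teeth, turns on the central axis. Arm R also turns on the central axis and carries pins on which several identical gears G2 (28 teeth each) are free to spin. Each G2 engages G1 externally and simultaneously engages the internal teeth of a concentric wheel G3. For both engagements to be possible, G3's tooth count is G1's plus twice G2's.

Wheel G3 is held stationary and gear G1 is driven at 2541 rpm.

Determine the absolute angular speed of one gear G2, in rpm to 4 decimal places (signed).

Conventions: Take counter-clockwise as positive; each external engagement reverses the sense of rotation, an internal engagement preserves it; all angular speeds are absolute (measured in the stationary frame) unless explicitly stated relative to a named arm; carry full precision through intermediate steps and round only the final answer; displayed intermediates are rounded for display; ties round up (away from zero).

-1406.6250 rpm

topology: planetary set — G1 31T / G2 28T / G3 87T, arm = carrier (Willis)
normalise by the input: solve with ω_sun = 1, then scale by 2541 rpm
ring teeth: 31 + 2·28 = 87
31(ω_sun−ω_arm) = −87(ω_ring−ω_arm),  ω_ring = 0, ω_sun = 1
31(1−ω_arm) = −87(0−ω_arm)  ⇒  118·ω_arm = 31  ⇒  ω_arm = 31/118
sun–planet mesh: 31·(1−31/118) = −28·(ω_p−ω_arm)  ⇒  ω_p−ω_arm = -2697/3304
ω_p = 31/118 − 2697/3304 = -31/56
scale: ω_p = -31/56 × 2541 rpm = -1406.6250 rpm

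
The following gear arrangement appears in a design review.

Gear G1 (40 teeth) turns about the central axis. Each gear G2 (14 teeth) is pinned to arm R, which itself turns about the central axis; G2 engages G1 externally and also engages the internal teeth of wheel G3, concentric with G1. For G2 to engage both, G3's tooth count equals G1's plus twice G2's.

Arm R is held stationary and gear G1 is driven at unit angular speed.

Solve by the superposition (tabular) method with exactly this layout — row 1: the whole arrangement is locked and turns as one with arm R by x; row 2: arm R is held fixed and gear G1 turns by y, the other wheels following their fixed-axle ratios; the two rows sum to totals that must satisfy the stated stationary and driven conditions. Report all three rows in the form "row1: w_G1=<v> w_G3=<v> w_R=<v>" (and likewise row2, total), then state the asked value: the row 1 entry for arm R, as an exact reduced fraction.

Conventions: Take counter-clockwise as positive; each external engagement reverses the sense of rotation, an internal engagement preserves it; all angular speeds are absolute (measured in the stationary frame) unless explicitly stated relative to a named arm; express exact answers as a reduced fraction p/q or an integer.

row1: w_G1=0 w_G3=0 w_R=0
row2: w_G1=1 w_G3=-10/17 w_R=0
total: w_G1=1 w_G3=-10/17 w_R=0
asked value: 0

recognized (axles ride arm R): planetary set, 40/14/68 teeth
row 1 — lock + rotate with arm: ω_sun = ω_ring = ω_arm = x
superposition row 2 [arm held]: sun y, ring −(40/68)·y, arm 0
boundary: total ω_arm = x = 0 and total ω_sun = x + y = 1  ⇒  y = 1, x = 0
row 2 ring = −(40/68)·1 = -10/17
totals (row 1 + row 2): sun 0 + 1 = 1, ring 0 + (-10/17) = -10/17, arm 0 + 0 = 0
asked cell (row1, arm) = 0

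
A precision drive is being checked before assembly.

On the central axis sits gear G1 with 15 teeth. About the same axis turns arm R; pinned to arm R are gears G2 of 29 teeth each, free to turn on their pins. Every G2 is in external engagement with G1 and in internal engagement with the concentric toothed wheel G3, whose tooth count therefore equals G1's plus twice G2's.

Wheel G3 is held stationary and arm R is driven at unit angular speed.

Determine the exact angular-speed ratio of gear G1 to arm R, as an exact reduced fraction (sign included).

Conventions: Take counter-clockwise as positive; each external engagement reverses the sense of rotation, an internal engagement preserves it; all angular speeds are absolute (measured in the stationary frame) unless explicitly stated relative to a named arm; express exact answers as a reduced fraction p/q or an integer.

88/15

recognized (axles ride arm R): planetary set, 15/29/73 teeth
ring teeth: 15 + 2·29 = 73
15(ω_sun−ω_arm) = −73(ω_ring−ω_arm),  ω_ring = 0, ω_arm = 1
ω_sun = 1 − (73/15)(0−1) = 88/15
ω_out/ω_in = 88/15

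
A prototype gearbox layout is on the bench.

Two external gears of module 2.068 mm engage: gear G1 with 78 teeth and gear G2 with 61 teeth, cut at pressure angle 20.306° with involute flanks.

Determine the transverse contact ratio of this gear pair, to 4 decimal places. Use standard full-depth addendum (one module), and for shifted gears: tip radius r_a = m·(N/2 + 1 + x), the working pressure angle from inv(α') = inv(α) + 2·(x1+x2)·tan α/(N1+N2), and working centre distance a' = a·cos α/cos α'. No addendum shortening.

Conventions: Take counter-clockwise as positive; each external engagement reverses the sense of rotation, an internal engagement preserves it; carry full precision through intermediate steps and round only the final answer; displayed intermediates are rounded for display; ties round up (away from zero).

topology: single-mesh involute geometry — m = 2.068, 78T/61T pair
base radii: r_b1 = 75.639688, r_b2 = 59.154115
tip radii: r_a1 = 82.720000, r_a2 = 65.142000
no profile shift: α' = α, a' = a
action lengths: √(r_a1²−r_b1²) = 33.484863, √(r_a2²−r_b2²) = 27.281328
base pitch p_b = π·m·cos α = 6.093054
CR = (33.484863 + 27.281328 − 143.726000·sin 20.30600°)/6.093054 = 1.787019
contact ratio ≈ 1.7870

1.7870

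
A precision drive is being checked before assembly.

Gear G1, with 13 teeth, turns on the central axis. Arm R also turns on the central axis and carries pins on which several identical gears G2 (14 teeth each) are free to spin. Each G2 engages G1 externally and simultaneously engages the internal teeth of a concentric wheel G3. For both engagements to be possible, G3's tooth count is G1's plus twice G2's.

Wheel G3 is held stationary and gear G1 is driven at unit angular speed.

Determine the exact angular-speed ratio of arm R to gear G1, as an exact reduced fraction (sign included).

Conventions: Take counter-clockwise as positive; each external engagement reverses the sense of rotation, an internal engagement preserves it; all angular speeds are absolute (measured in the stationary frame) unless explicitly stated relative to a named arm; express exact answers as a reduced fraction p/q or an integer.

planetary set (13T centre, 14T on arm, 41T internal) — Willis relation
ring teeth: 13 + 2·14 = 41
13(ω_sun−ω_arm) = −41(ω_ring−ω_arm),  ω_ring = 0, ω_sun = 1
13(1−ω_arm) = −41(0−ω_arm)  ⇒  54·ω_arm = 13  ⇒  ω_arm = 13/54
ω_out/ω_in = 13/54

13/54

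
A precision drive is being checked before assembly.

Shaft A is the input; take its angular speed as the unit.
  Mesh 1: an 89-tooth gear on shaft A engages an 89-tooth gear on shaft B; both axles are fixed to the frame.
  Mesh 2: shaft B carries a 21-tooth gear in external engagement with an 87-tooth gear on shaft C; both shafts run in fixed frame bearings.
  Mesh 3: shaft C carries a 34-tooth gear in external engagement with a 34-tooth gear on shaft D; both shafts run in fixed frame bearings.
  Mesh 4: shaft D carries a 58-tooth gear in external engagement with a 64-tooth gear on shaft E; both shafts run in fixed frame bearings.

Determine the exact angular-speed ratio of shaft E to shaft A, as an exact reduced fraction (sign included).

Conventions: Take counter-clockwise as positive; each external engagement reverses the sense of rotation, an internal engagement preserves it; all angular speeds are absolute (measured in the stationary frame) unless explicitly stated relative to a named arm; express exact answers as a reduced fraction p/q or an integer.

7/32

class = fixed-axis compound train [4 meshes; 4 ratios multiply, 4 sense flips]
mesh 1 [89T→89T]: running ratio 1, sense −
mesh 2 [21T→87T]: running ratio 7/29, sense +
mesh 3 [34T→34T]: running ratio 7/29, sense −
mesh 4 [58T→64T]: running ratio 7/32, sense +
ω_out/ω_in = 7/32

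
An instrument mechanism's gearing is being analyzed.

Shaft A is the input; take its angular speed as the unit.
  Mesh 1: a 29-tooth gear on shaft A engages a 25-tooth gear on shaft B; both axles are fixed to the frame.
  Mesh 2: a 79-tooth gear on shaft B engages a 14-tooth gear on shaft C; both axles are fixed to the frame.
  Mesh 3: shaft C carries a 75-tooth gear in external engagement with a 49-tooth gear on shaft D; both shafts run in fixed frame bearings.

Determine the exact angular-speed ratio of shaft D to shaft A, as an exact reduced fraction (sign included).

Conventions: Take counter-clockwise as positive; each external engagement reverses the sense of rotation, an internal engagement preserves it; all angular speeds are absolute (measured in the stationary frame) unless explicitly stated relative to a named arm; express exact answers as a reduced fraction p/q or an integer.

-6873/686

class = fixed-axis compound train [3 meshes; 3 ratios multiply, 3 sense flips]
mesh 1 [29T→25T]: running ratio 29/25, sense −
mesh 2 [79T→14T]: running ratio 2291/350, sense +
mesh 3 [75T→49T]: running ratio 6873/686, sense −
ω_out/ω_in = -6873/686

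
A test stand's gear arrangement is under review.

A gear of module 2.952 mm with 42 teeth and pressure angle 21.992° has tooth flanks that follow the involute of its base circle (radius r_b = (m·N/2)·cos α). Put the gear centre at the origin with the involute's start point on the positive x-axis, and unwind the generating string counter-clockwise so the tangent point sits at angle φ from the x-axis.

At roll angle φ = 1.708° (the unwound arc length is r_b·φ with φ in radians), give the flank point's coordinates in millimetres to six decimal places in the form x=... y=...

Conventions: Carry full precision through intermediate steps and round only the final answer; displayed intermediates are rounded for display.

x=57.506758 y=0.000508

recognized (one wheel, involute flank): single-mesh tooth geometry, m = 2.952, N = 42
pitch radius r_p = m·N/2 = 2.952·42/2 = 61.992000
base radius r_b = r_p·cos α = 61.992000·cos 21.992° = 57.481223
roll angle φ = 1.708° = 0.02981022 rad
x = r_b·(cos φ + φ·sin φ) = 57.506758
y = r_b·(sin φ − φ·cos φ) = 0.000508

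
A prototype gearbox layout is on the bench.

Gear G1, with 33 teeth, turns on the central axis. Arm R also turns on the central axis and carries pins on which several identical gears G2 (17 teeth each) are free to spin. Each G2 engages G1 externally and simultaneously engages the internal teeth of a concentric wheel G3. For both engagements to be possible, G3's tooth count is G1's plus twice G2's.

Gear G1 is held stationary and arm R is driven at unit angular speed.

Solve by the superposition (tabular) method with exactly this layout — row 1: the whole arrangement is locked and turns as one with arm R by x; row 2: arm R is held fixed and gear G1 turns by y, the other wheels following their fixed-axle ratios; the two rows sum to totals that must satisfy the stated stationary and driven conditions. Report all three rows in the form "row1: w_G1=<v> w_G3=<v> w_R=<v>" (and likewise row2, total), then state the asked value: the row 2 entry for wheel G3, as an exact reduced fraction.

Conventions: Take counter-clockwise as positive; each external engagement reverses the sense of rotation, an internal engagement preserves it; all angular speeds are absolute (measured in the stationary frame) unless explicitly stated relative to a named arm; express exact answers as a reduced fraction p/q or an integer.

class = planetary set [G3 = 33+2·17 = 67; Willis about the carrier]
row 1 (train locked, turned with arm): all members turn x
row 2: sun turns y, ring = −(33/67)·y, arm 0
boundary: total ω_sun = x + y = 0 and total ω_arm = x = 1  ⇒  y = -1, x = 1
row 2 ring = −(33/67)·(-1) = 33/67
totals (row 1 + row 2): sun 1 + (-1) = 0, ring 1 + 33/67 = 100/67, arm 1 + 0 = 1
asked cell (row2, ring) = 33/67

row1: w_G1=1 w_G3=1 w_R=1
row2: w_G1=-1 w_G3=33/67 w_R=0
total: w_G1=0 w_G3=100/67 w_R=1
asked value: 33/67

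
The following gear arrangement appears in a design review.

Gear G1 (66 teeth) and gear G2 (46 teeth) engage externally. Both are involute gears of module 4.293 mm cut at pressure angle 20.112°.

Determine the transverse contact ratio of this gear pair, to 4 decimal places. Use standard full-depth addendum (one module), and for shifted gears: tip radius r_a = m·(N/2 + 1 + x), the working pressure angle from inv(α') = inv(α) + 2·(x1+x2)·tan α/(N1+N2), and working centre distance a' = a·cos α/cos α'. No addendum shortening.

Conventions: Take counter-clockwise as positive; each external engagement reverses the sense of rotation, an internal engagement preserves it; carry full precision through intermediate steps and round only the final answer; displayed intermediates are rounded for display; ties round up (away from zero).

1.7634

class = single-mesh tooth geometry [involute pair 66T × 46T, m = 4.293]
base radii: r_b1 = 133.030344, r_b2 = 92.718118
tip radii: r_a1 = 145.962000, r_a2 = 103.032000
no profile shift: α' = α, a' = a
action lengths: √(r_a1²−r_b1²) = 60.065240, √(r_a2²−r_b2²) = 44.932655
base pitch p_b = π·m·cos α = 12.664459
CR = (60.065240 + 44.932655 − 240.408000·sin 20.11200°)/12.664459 = 1.763366
contact ratio ≈ 1.7634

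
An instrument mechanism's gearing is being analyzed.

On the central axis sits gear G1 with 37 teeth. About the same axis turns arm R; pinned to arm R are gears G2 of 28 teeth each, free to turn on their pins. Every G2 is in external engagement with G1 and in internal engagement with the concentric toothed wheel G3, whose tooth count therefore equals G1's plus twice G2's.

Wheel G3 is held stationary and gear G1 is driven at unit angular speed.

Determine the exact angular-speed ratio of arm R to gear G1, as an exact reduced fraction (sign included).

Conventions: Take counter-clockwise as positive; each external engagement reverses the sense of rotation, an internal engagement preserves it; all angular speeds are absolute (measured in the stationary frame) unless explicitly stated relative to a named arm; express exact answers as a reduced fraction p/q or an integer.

37/130

class = planetary set [G3 = 37+2·28 = 93; Willis about the carrier]
ring teeth: 37 + 2·28 = 93
37(ω_sun−ω_arm) = −93(ω_ring−ω_arm),  ω_ring = 0, ω_sun = 1
37(1−ω_arm) = −93(0−ω_arm)  ⇒  130·ω_arm = 37  ⇒  ω_arm = 37/130
ω_out/ω_in = 37/130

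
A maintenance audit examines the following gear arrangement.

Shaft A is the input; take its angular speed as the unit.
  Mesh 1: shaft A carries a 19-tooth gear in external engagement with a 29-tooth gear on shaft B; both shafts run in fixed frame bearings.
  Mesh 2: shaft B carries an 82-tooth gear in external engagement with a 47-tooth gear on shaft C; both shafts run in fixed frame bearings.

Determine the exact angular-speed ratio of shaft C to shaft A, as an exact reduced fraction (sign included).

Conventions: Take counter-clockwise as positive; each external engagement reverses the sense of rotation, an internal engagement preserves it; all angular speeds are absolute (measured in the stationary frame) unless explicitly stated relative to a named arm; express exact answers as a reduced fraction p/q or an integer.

class = fixed-axis compound train [2 meshes; 2 ratios multiply, 2 sense flips]
mesh 1 [19T→29T]: running ratio 19/29, sense −
mesh 2 [82T→47T]: running ratio 1558/1363, sense +
ω_out/ω_in = 1558/1363

1558/1363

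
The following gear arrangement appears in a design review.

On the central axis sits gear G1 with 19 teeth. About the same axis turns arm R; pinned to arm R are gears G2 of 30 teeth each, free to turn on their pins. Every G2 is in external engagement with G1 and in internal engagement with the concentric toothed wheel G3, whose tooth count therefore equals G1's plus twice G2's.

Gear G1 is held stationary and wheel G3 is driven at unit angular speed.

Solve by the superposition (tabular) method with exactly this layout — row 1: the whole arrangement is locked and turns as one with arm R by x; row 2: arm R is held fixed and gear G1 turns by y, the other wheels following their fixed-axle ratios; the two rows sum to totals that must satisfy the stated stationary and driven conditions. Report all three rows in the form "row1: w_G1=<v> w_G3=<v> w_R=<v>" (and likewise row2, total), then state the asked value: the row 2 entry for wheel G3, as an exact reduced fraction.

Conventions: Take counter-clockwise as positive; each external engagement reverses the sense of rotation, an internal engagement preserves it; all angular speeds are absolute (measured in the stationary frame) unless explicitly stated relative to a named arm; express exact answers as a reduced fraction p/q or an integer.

recognized (axles ride arm R): planetary set, 19/30/79 teeth
row 1 — lock + rotate with arm: ω_sun = ω_ring = ω_arm = x
row 2 — arm fixed, fixed-axis ratios: sun y, ring −(19/79)·y, arm 0
boundary: total ω_sun = x + y = 0 and total ω_ring = x − (19/79)·y = 1  ⇒  y = -79/98, x = 79/98
row 2 ring = −(19/79)·(-79/98) = 19/98
totals (row 1 + row 2): sun 79/98 + (-79/98) = 0, ring 79/98 + 19/98 = 1, arm 79/98 + 0 = 79/98
asked cell (row2, ring) = 19/98

row1: w_G1=79/98 w_G3=79/98 w_R=79/98
row2: w_G1=-79/98 w_G3=19/98 w_R=0
total: w_G1=0 w_G3=1 w_R=79/98
asked value: 19/98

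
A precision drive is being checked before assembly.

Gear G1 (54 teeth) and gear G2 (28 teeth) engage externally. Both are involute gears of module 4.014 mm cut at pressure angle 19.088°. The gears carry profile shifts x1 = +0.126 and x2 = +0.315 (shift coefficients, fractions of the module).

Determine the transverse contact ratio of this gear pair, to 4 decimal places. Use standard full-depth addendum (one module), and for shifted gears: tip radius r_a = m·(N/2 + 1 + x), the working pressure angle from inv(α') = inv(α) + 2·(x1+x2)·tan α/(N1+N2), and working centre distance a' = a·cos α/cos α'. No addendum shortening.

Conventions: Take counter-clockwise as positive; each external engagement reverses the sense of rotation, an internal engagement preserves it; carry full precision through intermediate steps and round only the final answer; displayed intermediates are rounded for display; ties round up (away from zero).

class = single-mesh tooth geometry [involute pair 54T × 28T, m = 4.014]
base radii: r_b1 = 102.419098, r_b2 = 53.106199
tip radii: r_a1 = 112.897764, r_a2 = 61.474410
inv(α') = inv(19.088°) + 2·(+0.126+0.315)·tan α/(54+28) = 0.01662017  ⇒  α' = 20.71396°
a' = a·cos α / cos α' = 164.5740·cos 19.088°/cos 20.71396° = 166.273575
action lengths: √(r_a1²−r_b1²) = 47.499825, √(r_a2²−r_b2²) = 30.965056
base pitch p_b = π·m·cos α = 11.917003
CR = (47.499825 + 30.965056 − 166.273575·sin 20.71396°)/11.917003 = 1.649195
contact ratio ≈ 1.6492

1.6492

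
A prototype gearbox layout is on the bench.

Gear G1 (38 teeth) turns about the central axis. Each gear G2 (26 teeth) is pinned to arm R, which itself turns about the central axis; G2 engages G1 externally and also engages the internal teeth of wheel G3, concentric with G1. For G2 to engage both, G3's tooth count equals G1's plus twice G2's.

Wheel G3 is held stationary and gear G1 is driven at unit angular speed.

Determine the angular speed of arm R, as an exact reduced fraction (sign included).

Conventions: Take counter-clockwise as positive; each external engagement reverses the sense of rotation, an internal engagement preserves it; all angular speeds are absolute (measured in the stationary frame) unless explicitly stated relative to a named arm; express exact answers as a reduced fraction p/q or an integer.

19/64

recognized (axles ride arm R): planetary set, 38/26/90 teeth
ring teeth: 38 + 2·26 = 90
38(ω_sun−ω_arm) = −90(ω_ring−ω_arm),  ω_ring = 0, ω_sun = 1
38(1−ω_arm) = −90(0−ω_arm)  ⇒  128·ω_arm = 38  ⇒  ω_arm = 19/64
exact speed ratio = 19/64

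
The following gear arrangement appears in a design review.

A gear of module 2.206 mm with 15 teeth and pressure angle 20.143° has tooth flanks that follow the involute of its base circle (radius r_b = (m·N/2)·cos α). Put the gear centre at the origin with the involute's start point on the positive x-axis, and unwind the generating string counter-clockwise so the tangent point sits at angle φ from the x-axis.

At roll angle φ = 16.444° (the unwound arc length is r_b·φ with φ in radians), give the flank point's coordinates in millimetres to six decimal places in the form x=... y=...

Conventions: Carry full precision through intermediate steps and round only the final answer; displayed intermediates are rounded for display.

single-mesh involute tooth geometry (15T wheel at module 2.206)
pitch radius r_p = m·N/2 = 2.206·15/2 = 16.545000
base radius r_b = r_p·cos α = 16.545000·cos 20.143° = 15.533043
roll angle φ = 16.444° = 0.28700194 rad
x = r_b·(cos φ + φ·sin φ) = 16.159659
y = r_b·(sin φ − φ·cos φ) = 0.121397

x=16.159659 y=0.121397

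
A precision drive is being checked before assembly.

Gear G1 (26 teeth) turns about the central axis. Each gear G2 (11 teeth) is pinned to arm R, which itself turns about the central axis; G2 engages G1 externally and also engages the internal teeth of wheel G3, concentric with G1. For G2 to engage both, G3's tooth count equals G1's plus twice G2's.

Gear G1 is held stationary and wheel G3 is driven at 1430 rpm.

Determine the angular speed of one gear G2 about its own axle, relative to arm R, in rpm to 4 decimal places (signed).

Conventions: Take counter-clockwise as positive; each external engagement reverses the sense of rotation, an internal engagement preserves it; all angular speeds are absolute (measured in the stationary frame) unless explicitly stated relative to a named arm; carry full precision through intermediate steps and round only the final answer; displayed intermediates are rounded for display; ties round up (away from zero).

class = planetary set [G3 = 26+2·11 = 48; Willis about the carrier]
normalise by the input: solve with ω_ring = 1, then scale by 1430 rpm
ring teeth: 26 + 2·11 = 48
26(ω_sun−ω_arm) = −48(ω_ring−ω_arm),  ω_sun = 0, ω_ring = 1
26(0−ω_arm) = −48(1−ω_arm)  ⇒  74·ω_arm = 48  ⇒  ω_arm = 24/37
sun–planet mesh: 26·(0−24/37) = −11·(ω_p−ω_arm)  ⇒  ω_p−ω_arm = 624/407
scale: ω_p−ω_arm = 624/407 × 1430 rpm = +2192.4324 rpm

+2192.4324 rpm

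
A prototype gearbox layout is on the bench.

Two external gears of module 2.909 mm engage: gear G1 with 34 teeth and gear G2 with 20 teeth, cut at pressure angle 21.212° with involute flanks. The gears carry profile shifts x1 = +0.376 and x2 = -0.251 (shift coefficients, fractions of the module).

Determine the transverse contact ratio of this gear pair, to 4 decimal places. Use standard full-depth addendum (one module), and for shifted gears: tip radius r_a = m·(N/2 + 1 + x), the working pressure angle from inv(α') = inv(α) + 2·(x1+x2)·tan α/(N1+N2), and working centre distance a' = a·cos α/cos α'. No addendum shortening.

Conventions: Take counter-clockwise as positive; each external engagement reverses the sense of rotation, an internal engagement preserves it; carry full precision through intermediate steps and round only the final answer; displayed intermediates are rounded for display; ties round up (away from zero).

1.5527

recognized (one external pair, fixed centres): single-mesh tooth geometry, m = 2.909, N1 = 34, N2 = 20
base radii: r_b1 = 46.102462, r_b2 = 27.119096
tip radii: r_a1 = 53.455784, r_a2 = 31.268841
inv(α') = inv(21.212°) + 2·(+0.376-0.251)·tan α/(34+20) = 0.01969300  ⇒  α' = 21.87255°
a' = a·cos α / cos α' = 78.5430·cos 21.212°/cos 21.87255° = 78.901278
action lengths: √(r_a1²−r_b1²) = 27.057047, √(r_a2²−r_b2²) = 15.565830
base pitch p_b = π·m·cos α = 8.519715
CR = (27.057047 + 15.565830 − 78.901278·sin 21.87255°)/8.519715 = 1.552721
contact ratio ≈ 1.5527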